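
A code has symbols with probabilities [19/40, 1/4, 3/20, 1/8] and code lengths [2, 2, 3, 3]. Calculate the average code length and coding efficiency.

Average length L = Σ p_i × l_i = 2.2750 bits
Entropy H = 1.7957 bits
Efficiency η = H/L × 100% = 78.93%


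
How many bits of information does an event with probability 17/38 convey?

Information content I(x) = -log₂(p(x))
I = -log₂(17/38) = -log₂(0.4474)
I = 1.1605 bits


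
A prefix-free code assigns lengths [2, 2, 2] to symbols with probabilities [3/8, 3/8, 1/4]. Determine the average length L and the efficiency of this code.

Average length L = Σ p_i × l_i = 2.0000 bits
Entropy H = 1.5613 bits
Efficiency η = H/L × 100% = 78.06%


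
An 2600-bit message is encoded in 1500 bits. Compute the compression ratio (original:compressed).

Compression ratio = Original / Compressed
= 2600 / 1500 = 1.73:1


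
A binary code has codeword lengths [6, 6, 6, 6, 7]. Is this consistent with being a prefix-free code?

Kraft inequality: Σ 2^(-l_i) ≤ 1 for prefix-free code
Calculating: 2^(-6) + 2^(-6) + 2^(-6) + 2^(-6) + 2^(-7)
= 0.015625 + 0.015625 + 0.015625 + 0.015625 + 0.0078125
= 0.0703
Since 0.0703 ≤ 1, prefix-free code exists


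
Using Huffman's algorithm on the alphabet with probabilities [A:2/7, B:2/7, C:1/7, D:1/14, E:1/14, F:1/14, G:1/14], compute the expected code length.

Huffman tree construction:
Combine smallest probabilities repeatedly
Resulting codes:
  A: 01 (length 2)
  B: 10 (length 2)
  C: 110 (length 3)
  D: 1110 (length 4)
  E: 1111 (length 4)
  F: 000 (length 3)
  G: 001 (length 3)
Average length = Σ p(s) × length(s) = 2.5714 bits


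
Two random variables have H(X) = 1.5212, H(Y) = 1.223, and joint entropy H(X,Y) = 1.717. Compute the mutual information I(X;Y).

I(X;Y) = H(X) + H(Y) - H(X,Y)
I(X;Y) = 1.5212 + 1.223 - 1.717 = 1.0272 bits


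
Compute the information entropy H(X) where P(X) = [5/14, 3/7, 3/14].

H(X) = -Σ p(x) log₂ p(x)
  -5/14 × log₂(5/14) = 0.5305
  -3/7 × log₂(3/7) = 0.5239
  -3/14 × log₂(3/14) = 0.4762
H(X) = 1.5306 bits


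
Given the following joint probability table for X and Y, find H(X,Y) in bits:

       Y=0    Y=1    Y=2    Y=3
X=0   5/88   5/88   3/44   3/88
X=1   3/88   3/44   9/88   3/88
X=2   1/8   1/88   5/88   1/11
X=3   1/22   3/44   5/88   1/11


H(X,Y) = -Σ p(x,y) log₂ p(x,y)
  p(0,0)=5/88: -0.0568 × log₂(0.0568) = 0.2351
  p(0,1)=5/88: -0.0568 × log₂(0.0568) = 0.2351
  p(0,2)=3/44: -0.0682 × log₂(0.0682) = 0.2642
  p(0,3)=3/88: -0.0341 × log₂(0.0341) = 0.1662
  p(1,0)=3/88: -0.0341 × log₂(0.0341) = 0.1662
  p(1,1)=3/44: -0.0682 × log₂(0.0682) = 0.2642
  p(1,2)=9/88: -0.1023 × log₂(0.1023) = 0.3364
  p(1,3)=3/88: -0.0341 × log₂(0.0341) = 0.1662
  p(2,0)=1/8: -0.1250 × log₂(0.1250) = 0.3750
  p(2,1)=1/88: -0.0114 × log₂(0.0114) = 0.0734
  p(2,2)=5/88: -0.0568 × log₂(0.0568) = 0.2351
  p(2,3)=1/11: -0.0909 × log₂(0.0909) = 0.3145
  p(3,0)=1/22: -0.0455 × log₂(0.0455) = 0.2027
  p(3,1)=3/44: -0.0682 × log₂(0.0682) = 0.2642
  p(3,2)=5/88: -0.0568 × log₂(0.0568) = 0.2351
  p(3,3)=1/11: -0.0909 × log₂(0.0909) = 0.3145
H(X,Y) = 3.8479 bits


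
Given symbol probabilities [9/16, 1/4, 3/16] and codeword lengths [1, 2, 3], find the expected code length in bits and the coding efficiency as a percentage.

Average length L = Σ p_i × l_i = 1.6250 bits
Entropy H = 1.4197 bits
Efficiency η = H/L × 100% = 87.37%


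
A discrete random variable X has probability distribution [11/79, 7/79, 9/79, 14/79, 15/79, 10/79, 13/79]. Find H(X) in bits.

H(X) = -Σ p(x) log₂ p(x)
  -11/79 × log₂(11/79) = 0.3960
  -7/79 × log₂(7/79) = 0.3098
  -9/79 × log₂(9/79) = 0.3570
  -14/79 × log₂(14/79) = 0.4424
  -15/79 × log₂(15/79) = 0.4551
  -10/79 × log₂(10/79) = 0.3774
  -13/79 × log₂(13/79) = 0.4284
H(X) = 2.7662 bits


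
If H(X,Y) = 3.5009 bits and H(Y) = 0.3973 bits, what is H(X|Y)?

Chain rule: H(X,Y) = H(X|Y) + H(Y)
H(X|Y) = H(X,Y) - H(Y) = 3.5009 - 0.3973 = 3.1036 bits


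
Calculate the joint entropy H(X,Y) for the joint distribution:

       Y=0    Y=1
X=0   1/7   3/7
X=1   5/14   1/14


H(X,Y) = -Σ p(x,y) log₂ p(x,y)
  p(0,0)=1/7: -0.1429 × log₂(0.1429) = 0.4011
  p(0,1)=3/7: -0.4286 × log₂(0.4286) = 0.5239
  p(1,0)=5/14: -0.3571 × log₂(0.3571) = 0.5305
  p(1,1)=1/14: -0.0714 × log₂(0.0714) = 0.2720
H(X,Y) = 1.7274 bits


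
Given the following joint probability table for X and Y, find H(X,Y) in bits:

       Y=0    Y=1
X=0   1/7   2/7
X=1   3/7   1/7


H(X,Y) = -Σ p(x,y) log₂ p(x,y)
  p(0,0)=1/7: -0.1429 × log₂(0.1429) = 0.4011
  p(0,1)=2/7: -0.2857 × log₂(0.2857) = 0.5164
  p(1,0)=3/7: -0.4286 × log₂(0.4286) = 0.5239
  p(1,1)=1/7: -0.1429 × log₂(0.1429) = 0.4011
H(X,Y) = 1.8424 bits


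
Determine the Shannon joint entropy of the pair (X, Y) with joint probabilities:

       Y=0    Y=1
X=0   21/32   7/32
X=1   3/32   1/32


H(X,Y) = -Σ p(x,y) log₂ p(x,y)
  p(0,0)=21/32: -0.6562 × log₂(0.6562) = 0.3988
  p(0,1)=7/32: -0.2188 × log₂(0.2188) = 0.4796
  p(1,0)=3/32: -0.0938 × log₂(0.0938) = 0.3202
  p(1,1)=1/32: -0.0312 × log₂(0.0312) = 0.1562
H(X,Y) = 1.3548 bits


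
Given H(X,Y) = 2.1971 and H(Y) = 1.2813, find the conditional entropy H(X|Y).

Chain rule: H(X,Y) = H(X|Y) + H(Y)
H(X|Y) = H(X,Y) - H(Y) = 2.1971 - 1.2813 = 0.9158 bits


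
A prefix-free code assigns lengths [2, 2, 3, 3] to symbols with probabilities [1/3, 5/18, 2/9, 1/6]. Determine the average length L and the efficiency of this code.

Average length L = Σ p_i × l_i = 2.3889 bits
Entropy H = 1.9547 bits
Efficiency η = H/L × 100% = 81.82%


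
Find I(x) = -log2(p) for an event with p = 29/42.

Information content I(x) = -log₂(p(x))
I = -log₂(29/42) = -log₂(0.6905)
I = 0.5343 bits


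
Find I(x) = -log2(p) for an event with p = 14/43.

Information content I(x) = -log₂(p(x))
I = -log₂(14/43) = -log₂(0.3256)
I = 1.6189 bits


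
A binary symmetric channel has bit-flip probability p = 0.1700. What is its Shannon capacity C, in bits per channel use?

For BSC with error probability p:
C = 1 - H(p) where H(p) is binary entropy
H(0.1700) = -0.1700 × log₂(0.1700) - 0.8300 × log₂(0.8300)
H(p) = 0.6577
C = 1 - 0.6577 = 0.3423 bits/use


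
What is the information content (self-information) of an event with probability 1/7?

Information content I(x) = -log₂(p(x))
I = -log₂(1/7) = -log₂(0.1429)
I = 2.8074 bits


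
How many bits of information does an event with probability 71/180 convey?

Information content I(x) = -log₂(p(x))
I = -log₂(71/180) = -log₂(0.3944)
I = 1.3421 bits


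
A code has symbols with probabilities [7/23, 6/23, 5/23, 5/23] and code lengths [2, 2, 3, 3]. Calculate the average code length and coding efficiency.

Average length L = Σ p_i × l_i = 2.4348 bits
Entropy H = 1.9853 bits
Efficiency η = H/L × 100% = 81.54%


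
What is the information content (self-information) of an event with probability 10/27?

Information content I(x) = -log₂(p(x))
I = -log₂(10/27) = -log₂(0.3704)
I = 1.4330 bits


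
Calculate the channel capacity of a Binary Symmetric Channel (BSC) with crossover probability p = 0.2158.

For BSC with error probability p:
C = 1 - H(p) where H(p) is binary entropy
H(0.2158) = -0.2158 × log₂(0.2158) - 0.7842 × log₂(0.7842)
H(p) = 0.7524
C = 1 - 0.7524 = 0.2476 bits/use


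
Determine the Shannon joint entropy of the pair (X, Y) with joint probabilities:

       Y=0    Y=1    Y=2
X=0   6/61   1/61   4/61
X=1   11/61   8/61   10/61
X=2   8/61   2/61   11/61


H(X,Y) = -Σ p(x,y) log₂ p(x,y)
  p(0,0)=6/61: -0.0984 × log₂(0.0984) = 0.3291
  p(0,1)=1/61: -0.0164 × log₂(0.0164) = 0.0972
  p(0,2)=4/61: -0.0656 × log₂(0.0656) = 0.2578
  p(1,0)=11/61: -0.1803 × log₂(0.1803) = 0.4456
  p(1,1)=8/61: -0.1311 × log₂(0.1311) = 0.3844
  p(1,2)=10/61: -0.1639 × log₂(0.1639) = 0.4277
  p(2,0)=8/61: -0.1311 × log₂(0.1311) = 0.3844
  p(2,1)=2/61: -0.0328 × log₂(0.0328) = 0.1617
  p(2,2)=11/61: -0.1803 × log₂(0.1803) = 0.4456
H(X,Y) = 2.9334 bits


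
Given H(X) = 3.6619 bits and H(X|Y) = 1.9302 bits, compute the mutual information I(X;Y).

I(X;Y) = H(X) - H(X|Y)
I(X;Y) = 3.6619 - 1.9302 = 1.7317 bits


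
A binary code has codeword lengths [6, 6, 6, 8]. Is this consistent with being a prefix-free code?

Kraft inequality: Σ 2^(-l_i) ≤ 1 for prefix-free code
Calculating: 2^(-6) + 2^(-6) + 2^(-6) + 2^(-8)
= 0.015625 + 0.015625 + 0.015625 + 0.00390625
= 0.0508
Since 0.0508 ≤ 1, prefix-free code exists


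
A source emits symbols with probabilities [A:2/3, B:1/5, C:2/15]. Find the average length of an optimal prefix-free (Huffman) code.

Huffman tree construction:
Combine smallest probabilities repeatedly
Resulting codes:
  A: 1 (length 1)
  B: 01 (length 2)
  C: 00 (length 2)
Average length = Σ p(s) × length(s) = 1.3333 bits


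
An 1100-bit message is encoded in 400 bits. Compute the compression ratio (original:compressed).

Compression ratio = Original / Compressed
= 1100 / 400 = 2.75:1


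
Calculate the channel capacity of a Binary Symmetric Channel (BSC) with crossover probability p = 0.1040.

For BSC with error probability p:
C = 1 - H(p) where H(p) is binary entropy
H(0.1040) = -0.1040 × log₂(0.1040) - 0.8960 × log₂(0.8960)
H(p) = 0.4815
C = 1 - 0.4815 = 0.5185 bits/use


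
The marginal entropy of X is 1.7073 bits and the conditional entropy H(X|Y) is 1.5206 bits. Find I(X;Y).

I(X;Y) = H(X) - H(X|Y)
I(X;Y) = 1.7073 - 1.5206 = 0.1867 bits


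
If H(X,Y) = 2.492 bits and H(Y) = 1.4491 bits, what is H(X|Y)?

Chain rule: H(X,Y) = H(X|Y) + H(Y)
H(X|Y) = H(X,Y) - H(Y) = 2.492 - 1.4491 = 1.0429 bits


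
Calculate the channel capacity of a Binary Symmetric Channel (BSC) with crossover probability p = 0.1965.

For BSC with error probability p:
C = 1 - H(p) where H(p) is binary entropy
H(0.1965) = -0.1965 × log₂(0.1965) - 0.8035 × log₂(0.8035)
H(p) = 0.7149
C = 1 - 0.7149 = 0.2851 bits/use


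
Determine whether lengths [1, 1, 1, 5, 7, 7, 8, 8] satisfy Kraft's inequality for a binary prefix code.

Kraft inequality: Σ 2^(-l_i) ≤ 1 for prefix-free code
Calculating: 2^(-1) + 2^(-1) + 2^(-1) + 2^(-5) + 2^(-7) + 2^(-7) + 2^(-8) + 2^(-8)
= 0.5 + 0.5 + 0.5 + 0.03125 + 0.0078125 + 0.0078125 + 0.00390625 + 0.00390625
= 1.5547
Since 1.5547 > 1, prefix-free code does not exist


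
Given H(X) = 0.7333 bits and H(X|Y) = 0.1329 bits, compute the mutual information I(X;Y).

I(X;Y) = H(X) - H(X|Y)
I(X;Y) = 0.7333 - 0.1329 = 0.6004 bits


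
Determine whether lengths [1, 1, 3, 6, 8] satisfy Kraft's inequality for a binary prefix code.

Kraft inequality: Σ 2^(-l_i) ≤ 1 for prefix-free code
Calculating: 2^(-1) + 2^(-1) + 2^(-3) + 2^(-6) + 2^(-8)
= 0.5 + 0.5 + 0.125 + 0.015625 + 0.00390625
= 1.1445
Since 1.1445 > 1, prefix-free code does not exist


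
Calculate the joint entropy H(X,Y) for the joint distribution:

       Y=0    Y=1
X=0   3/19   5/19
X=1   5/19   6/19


H(X,Y) = -Σ p(x,y) log₂ p(x,y)
  p(0,0)=3/19: -0.1579 × log₂(0.1579) = 0.4205
  p(0,1)=5/19: -0.2632 × log₂(0.2632) = 0.5068
  p(1,0)=5/19: -0.2632 × log₂(0.2632) = 0.5068
  p(1,1)=6/19: -0.3158 × log₂(0.3158) = 0.5251
H(X,Y) = 1.9593 bits


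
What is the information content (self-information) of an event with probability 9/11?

Information content I(x) = -log₂(p(x))
I = -log₂(9/11) = -log₂(0.8182)
I = 0.2895 bits


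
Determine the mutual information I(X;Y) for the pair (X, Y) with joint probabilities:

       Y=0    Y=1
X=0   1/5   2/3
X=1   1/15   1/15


H(X) = 0.5665, H(Y) = 0.8366, H(X,Y) = 1.3753
I(X;Y) = H(X) + H(Y) - H(X,Y) = 0.0279 bits


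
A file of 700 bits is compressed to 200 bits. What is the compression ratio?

Compression ratio = Original / Compressed
= 700 / 200 = 3.50:1


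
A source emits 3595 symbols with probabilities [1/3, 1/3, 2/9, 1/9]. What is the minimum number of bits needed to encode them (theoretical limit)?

Entropy H = 1.8911 bits/symbol
Minimum bits = H × n = 1.8911 × 3595
= 6798.36 bits


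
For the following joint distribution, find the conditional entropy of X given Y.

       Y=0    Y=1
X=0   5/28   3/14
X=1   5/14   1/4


H(X|Y) = Σ_y p(y) H(X|Y=y)
  p(Y=0) = 15/28, H(X|Y=0) = 0.9183
  p(Y=1) = 13/28, H(X|Y=1) = 0.9957
H(X|Y) = 0.5357×0.9183 + 0.4643×0.9957 = 0.9542 bits


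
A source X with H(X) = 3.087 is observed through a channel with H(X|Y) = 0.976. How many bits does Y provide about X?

I(X;Y) = H(X) - H(X|Y)
I(X;Y) = 3.087 - 0.976 = 2.111 bits


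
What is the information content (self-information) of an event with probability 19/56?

Information content I(x) = -log₂(p(x))
I = -log₂(19/56) = -log₂(0.3393)
I = 1.5594 bits


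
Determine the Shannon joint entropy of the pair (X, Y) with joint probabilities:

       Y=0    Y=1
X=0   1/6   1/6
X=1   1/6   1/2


H(X,Y) = -Σ p(x,y) log₂ p(x,y)
  p(0,0)=1/6: -0.1667 × log₂(0.1667) = 0.4308
  p(0,1)=1/6: -0.1667 × log₂(0.1667) = 0.4308
  p(1,0)=1/6: -0.1667 × log₂(0.1667) = 0.4308
  p(1,1)=1/2: -0.5000 × log₂(0.5000) = 0.5000
H(X,Y) = 1.7925 bits


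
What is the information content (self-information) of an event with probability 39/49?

Information content I(x) = -log₂(p(x))
I = -log₂(39/49) = -log₂(0.7959)
I = 0.3293 bits


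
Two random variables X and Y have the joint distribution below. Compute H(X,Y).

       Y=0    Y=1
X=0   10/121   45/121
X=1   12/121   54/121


H(X,Y) = -Σ p(x,y) log₂ p(x,y)
  p(0,0)=10/121: -0.0826 × log₂(0.0826) = 0.2973
  p(0,1)=45/121: -0.3719 × log₂(0.3719) = 0.5307
  p(1,0)=12/121: -0.0992 × log₂(0.0992) = 0.3306
  p(1,1)=54/121: -0.4463 × log₂(0.4463) = 0.5195
H(X,Y) = 1.6781 bits


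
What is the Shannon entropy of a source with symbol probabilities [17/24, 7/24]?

H(X) = -Σ p(x) log₂ p(x)
  -17/24 × log₂(17/24) = 0.3524
  -7/24 × log₂(7/24) = 0.5185
H(X) = 0.8709 bits


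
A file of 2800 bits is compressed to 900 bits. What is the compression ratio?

Compression ratio = Original / Compressed
= 2800 / 900 = 3.11:1


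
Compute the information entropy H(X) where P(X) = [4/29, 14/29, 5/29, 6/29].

H(X) = -Σ p(x) log₂ p(x)
  -4/29 × log₂(4/29) = 0.3942
  -14/29 × log₂(14/29) = 0.5072
  -5/29 × log₂(5/29) = 0.4373
  -6/29 × log₂(6/29) = 0.4703
H(X) = 1.8089 bits


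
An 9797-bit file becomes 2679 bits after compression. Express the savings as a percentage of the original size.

Space savings = (1 - Compressed/Original) × 100%
= (1 - 2679/9797) × 100%
= 72.65%


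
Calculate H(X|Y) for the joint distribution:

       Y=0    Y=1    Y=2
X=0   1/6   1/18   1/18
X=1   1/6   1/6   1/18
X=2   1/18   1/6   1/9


H(X|Y) = Σ_y p(y) H(X|Y=y)
  p(Y=0) = 7/18, H(X|Y=0) = 1.4488
  p(Y=1) = 7/18, H(X|Y=1) = 1.4488
  p(Y=2) = 2/9, H(X|Y=2) = 1.5000
H(X|Y) = 0.3889×1.4488 + 0.3889×1.4488 + 0.2222×1.5000 = 1.4602 bits


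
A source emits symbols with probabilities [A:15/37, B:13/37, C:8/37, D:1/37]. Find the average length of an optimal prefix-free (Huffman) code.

Huffman tree construction:
Combine smallest probabilities repeatedly
Resulting codes:
  A: 0 (length 1)
  B: 11 (length 2)
  C: 101 (length 3)
  D: 100 (length 3)
Average length = Σ p(s) × length(s) = 1.8378 bits


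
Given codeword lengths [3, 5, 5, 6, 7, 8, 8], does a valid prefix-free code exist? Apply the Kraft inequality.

Kraft inequality: Σ 2^(-l_i) ≤ 1 for prefix-free code
Calculating: 2^(-3) + 2^(-5) + 2^(-5) + 2^(-6) + 2^(-7) + 2^(-8) + 2^(-8)
= 0.125 + 0.03125 + 0.03125 + 0.015625 + 0.0078125 + 0.00390625 + 0.00390625
= 0.2188
Since 0.2188 ≤ 1, prefix-free code exists


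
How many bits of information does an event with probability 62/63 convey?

Information content I(x) = -log₂(p(x))
I = -log₂(62/63) = -log₂(0.9841)
I = 0.0231 bits


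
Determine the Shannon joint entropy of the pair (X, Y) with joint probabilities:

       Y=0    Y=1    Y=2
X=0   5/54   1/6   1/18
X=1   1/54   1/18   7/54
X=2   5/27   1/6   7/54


H(X,Y) = -Σ p(x,y) log₂ p(x,y)
  p(0,0)=5/54: -0.0926 × log₂(0.0926) = 0.3179
  p(0,1)=1/6: -0.1667 × log₂(0.1667) = 0.4308
  p(0,2)=1/18: -0.0556 × log₂(0.0556) = 0.2317
  p(1,0)=1/54: -0.0185 × log₂(0.0185) = 0.1066
  p(1,1)=1/18: -0.0556 × log₂(0.0556) = 0.2317
  p(1,2)=7/54: -0.1296 × log₂(0.1296) = 0.3821
  p(2,0)=5/27: -0.1852 × log₂(0.1852) = 0.4505
  p(2,1)=1/6: -0.1667 × log₂(0.1667) = 0.4308
  p(2,2)=7/54: -0.1296 × log₂(0.1296) = 0.3821
H(X,Y) = 2.9641 bits


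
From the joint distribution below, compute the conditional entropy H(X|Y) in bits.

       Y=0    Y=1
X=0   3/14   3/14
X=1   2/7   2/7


H(X|Y) = Σ_y p(y) H(X|Y=y)
  p(Y=0) = 1/2, H(X|Y=0) = 0.9852
  p(Y=1) = 1/2, H(X|Y=1) = 0.9852
H(X|Y) = 0.5000×0.9852 + 0.5000×0.9852 = 0.9852 bits


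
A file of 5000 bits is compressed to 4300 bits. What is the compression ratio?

Compression ratio = Original / Compressed
= 5000 / 4300 = 1.16:1


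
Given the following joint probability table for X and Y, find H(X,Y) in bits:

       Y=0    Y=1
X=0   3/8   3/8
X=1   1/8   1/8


H(X,Y) = -Σ p(x,y) log₂ p(x,y)
  p(0,0)=3/8: -0.3750 × log₂(0.3750) = 0.5306
  p(0,1)=3/8: -0.3750 × log₂(0.3750) = 0.5306
  p(1,0)=1/8: -0.1250 × log₂(0.1250) = 0.3750
  p(1,1)=1/8: -0.1250 × log₂(0.1250) = 0.3750
H(X,Y) = 1.8113 bits


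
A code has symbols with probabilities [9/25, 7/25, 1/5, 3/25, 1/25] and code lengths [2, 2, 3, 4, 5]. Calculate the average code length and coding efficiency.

Average length L = Σ p_i × l_i = 2.5600 bits
Entropy H = 2.0620 bits
Efficiency η = H/L × 100% = 80.55%


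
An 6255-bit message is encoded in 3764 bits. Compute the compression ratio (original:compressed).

Compression ratio = Original / Compressed
= 6255 / 3764 = 1.66:1


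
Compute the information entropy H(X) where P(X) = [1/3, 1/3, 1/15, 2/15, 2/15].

H(X) = -Σ p(x) log₂ p(x)
  -1/3 × log₂(1/3) = 0.5283
  -1/3 × log₂(1/3) = 0.5283
  -1/15 × log₂(1/15) = 0.2605
  -2/15 × log₂(2/15) = 0.3876
  -2/15 × log₂(2/15) = 0.3876
H(X) = 2.0923 bits


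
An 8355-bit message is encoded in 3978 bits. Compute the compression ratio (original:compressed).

Compression ratio = Original / Compressed
= 8355 / 3978 = 2.10:1


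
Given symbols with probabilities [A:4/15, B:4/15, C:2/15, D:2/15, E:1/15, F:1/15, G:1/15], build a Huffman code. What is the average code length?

Huffman tree construction:
Combine smallest probabilities repeatedly
Resulting codes:
  A: 01 (length 2)
  B: 10 (length 2)
  C: 001 (length 3)
  D: 110 (length 3)
  E: 1110 (length 4)
  F: 1111 (length 4)
  G: 000 (length 3)
Average length = Σ p(s) × length(s) = 2.6000 bits


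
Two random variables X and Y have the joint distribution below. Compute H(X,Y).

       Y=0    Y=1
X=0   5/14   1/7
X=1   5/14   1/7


H(X,Y) = -Σ p(x,y) log₂ p(x,y)
  p(0,0)=5/14: -0.3571 × log₂(0.3571) = 0.5305
  p(0,1)=1/7: -0.1429 × log₂(0.1429) = 0.4011
  p(1,0)=5/14: -0.3571 × log₂(0.3571) = 0.5305
  p(1,1)=1/7: -0.1429 × log₂(0.1429) = 0.4011
H(X,Y) = 1.8631 bits


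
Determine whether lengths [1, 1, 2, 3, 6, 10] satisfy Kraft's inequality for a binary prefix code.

Kraft inequality: Σ 2^(-l_i) ≤ 1 for prefix-free code
Calculating: 2^(-1) + 2^(-1) + 2^(-2) + 2^(-3) + 2^(-6) + 2^(-10)
= 0.5 + 0.5 + 0.25 + 0.125 + 0.015625 + 0.0009765625
= 1.3916
Since 1.3916 > 1, prefix-free code does not exist


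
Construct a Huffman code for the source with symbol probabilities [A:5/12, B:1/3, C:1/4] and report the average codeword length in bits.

Huffman tree construction:
Combine smallest probabilities repeatedly
Resulting codes:
  A: 0 (length 1)
  B: 11 (length 2)
  C: 10 (length 2)
Average length = Σ p(s) × length(s) = 1.5833 bits


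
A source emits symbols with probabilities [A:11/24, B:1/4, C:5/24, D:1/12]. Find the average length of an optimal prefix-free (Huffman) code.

Huffman tree construction:
Combine smallest probabilities repeatedly
Resulting codes:
  A: 0 (length 1)
  B: 10 (length 2)
  C: 111 (length 3)
  D: 110 (length 3)
Average length = Σ p(s) × length(s) = 1.8333 bits


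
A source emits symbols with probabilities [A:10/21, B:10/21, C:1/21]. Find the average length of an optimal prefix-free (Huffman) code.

Huffman tree construction:
Combine smallest probabilities repeatedly
Resulting codes:
  A: 11 (length 2)
  B: 0 (length 1)
  C: 10 (length 2)
Average length = Σ p(s) × length(s) = 1.5238 bits


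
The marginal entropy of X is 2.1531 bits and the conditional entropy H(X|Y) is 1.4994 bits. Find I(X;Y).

I(X;Y) = H(X) - H(X|Y)
I(X;Y) = 2.1531 - 1.4994 = 0.6537 bits


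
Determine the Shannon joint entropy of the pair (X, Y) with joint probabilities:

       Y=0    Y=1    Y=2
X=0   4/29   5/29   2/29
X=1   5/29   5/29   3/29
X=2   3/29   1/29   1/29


H(X,Y) = -Σ p(x,y) log₂ p(x,y)
  p(0,0)=4/29: -0.1379 × log₂(0.1379) = 0.3942
  p(0,1)=5/29: -0.1724 × log₂(0.1724) = 0.4373
  p(0,2)=2/29: -0.0690 × log₂(0.0690) = 0.2661
  p(1,0)=5/29: -0.1724 × log₂(0.1724) = 0.4373
  p(1,1)=5/29: -0.1724 × log₂(0.1724) = 0.4373
  p(1,2)=3/29: -0.1034 × log₂(0.1034) = 0.3386
  p(2,0)=3/29: -0.1034 × log₂(0.1034) = 0.3386
  p(2,1)=1/29: -0.0345 × log₂(0.0345) = 0.1675
  p(2,2)=1/29: -0.0345 × log₂(0.0345) = 0.1675
H(X,Y) = 2.9842 bits


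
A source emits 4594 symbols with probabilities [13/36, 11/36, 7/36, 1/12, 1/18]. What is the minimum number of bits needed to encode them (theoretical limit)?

Entropy H = 2.0431 bits/symbol
Minimum bits = H × n = 2.0431 × 4594
= 9385.98 bits


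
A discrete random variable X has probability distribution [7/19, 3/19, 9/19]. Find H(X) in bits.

H(X) = -Σ p(x) log₂ p(x)
  -7/19 × log₂(7/19) = 0.5307
  -3/19 × log₂(3/19) = 0.4205
  -9/19 × log₂(9/19) = 0.5106
H(X) = 1.4618 bits


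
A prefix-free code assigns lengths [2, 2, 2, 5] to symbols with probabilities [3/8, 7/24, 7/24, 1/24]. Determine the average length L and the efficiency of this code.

Average length L = Σ p_i × l_i = 2.1250 bits
Entropy H = 1.7586 bits
Efficiency η = H/L × 100% = 82.76%


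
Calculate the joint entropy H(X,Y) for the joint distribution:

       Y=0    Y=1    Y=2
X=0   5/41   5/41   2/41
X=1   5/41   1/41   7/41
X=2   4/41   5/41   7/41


H(X,Y) = -Σ p(x,y) log₂ p(x,y)
  p(0,0)=5/41: -0.1220 × log₂(0.1220) = 0.3702
  p(0,1)=5/41: -0.1220 × log₂(0.1220) = 0.3702
  p(0,2)=2/41: -0.0488 × log₂(0.0488) = 0.2126
  p(1,0)=5/41: -0.1220 × log₂(0.1220) = 0.3702
  p(1,1)=1/41: -0.0244 × log₂(0.0244) = 0.1307
  p(1,2)=7/41: -0.1707 × log₂(0.1707) = 0.4354
  p(2,0)=4/41: -0.0976 × log₂(0.0976) = 0.3276
  p(2,1)=5/41: -0.1220 × log₂(0.1220) = 0.3702
  p(2,2)=7/41: -0.1707 × log₂(0.1707) = 0.4354
H(X,Y) = 3.0224 bits


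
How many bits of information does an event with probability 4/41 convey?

Information content I(x) = -log₂(p(x))
I = -log₂(4/41) = -log₂(0.0976)
I = 3.3576 bits


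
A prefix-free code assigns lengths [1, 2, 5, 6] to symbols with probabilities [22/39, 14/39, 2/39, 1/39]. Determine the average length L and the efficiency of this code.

Average length L = Σ p_i × l_i = 1.6923 bits
Entropy H = 1.3518 bits
Efficiency η = H/L × 100% = 79.88%


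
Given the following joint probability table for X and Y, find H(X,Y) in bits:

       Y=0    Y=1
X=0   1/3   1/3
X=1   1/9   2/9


H(X,Y) = -Σ p(x,y) log₂ p(x,y)
  p(0,0)=1/3: -0.3333 × log₂(0.3333) = 0.5283
  p(0,1)=1/3: -0.3333 × log₂(0.3333) = 0.5283
  p(1,0)=1/9: -0.1111 × log₂(0.1111) = 0.3522
  p(1,1)=2/9: -0.2222 × log₂(0.2222) = 0.4822
H(X,Y) = 1.8911 bits


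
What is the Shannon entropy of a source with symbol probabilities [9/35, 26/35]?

H(X) = -Σ p(x) log₂ p(x)
  -9/35 × log₂(9/35) = 0.5038
  -26/35 × log₂(26/35) = 0.3186
H(X) = 0.8224 bits


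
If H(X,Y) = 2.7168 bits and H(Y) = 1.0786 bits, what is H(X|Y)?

Chain rule: H(X,Y) = H(X|Y) + H(Y)
H(X|Y) = H(X,Y) - H(Y) = 2.7168 - 1.0786 = 1.6382 bits


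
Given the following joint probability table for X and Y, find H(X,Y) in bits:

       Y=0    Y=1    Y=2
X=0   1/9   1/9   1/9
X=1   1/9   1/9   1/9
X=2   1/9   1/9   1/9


H(X,Y) = -Σ p(x,y) log₂ p(x,y)
  p(0,0)=1/9: -0.1111 × log₂(0.1111) = 0.3522
  p(0,1)=1/9: -0.1111 × log₂(0.1111) = 0.3522
  p(0,2)=1/9: -0.1111 × log₂(0.1111) = 0.3522
  p(1,0)=1/9: -0.1111 × log₂(0.1111) = 0.3522
  p(1,1)=1/9: -0.1111 × log₂(0.1111) = 0.3522
  p(1,2)=1/9: -0.1111 × log₂(0.1111) = 0.3522
  p(2,0)=1/9: -0.1111 × log₂(0.1111) = 0.3522
  p(2,1)=1/9: -0.1111 × log₂(0.1111) = 0.3522
  p(2,2)=1/9: -0.1111 × log₂(0.1111) = 0.3522
H(X,Y) = 3.1699 bits


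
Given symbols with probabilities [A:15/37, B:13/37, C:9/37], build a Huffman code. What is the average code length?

Huffman tree construction:
Combine smallest probabilities repeatedly
Resulting codes:
  A: 0 (length 1)
  B: 11 (length 2)
  C: 10 (length 2)
Average length = Σ p(s) × length(s) = 1.5946 bits


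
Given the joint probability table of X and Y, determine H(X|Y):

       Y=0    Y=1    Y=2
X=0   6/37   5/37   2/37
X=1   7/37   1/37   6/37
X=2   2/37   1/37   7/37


H(X|Y) = Σ_y p(y) H(X|Y=y)
  p(Y=0) = 15/37, H(X|Y=0) = 1.4295
  p(Y=1) = 7/37, H(X|Y=1) = 1.1488
  p(Y=2) = 15/37, H(X|Y=2) = 1.4295
H(X|Y) = 0.4054×1.4295 + 0.1892×1.1488 + 0.4054×1.4295 = 1.3764 bits


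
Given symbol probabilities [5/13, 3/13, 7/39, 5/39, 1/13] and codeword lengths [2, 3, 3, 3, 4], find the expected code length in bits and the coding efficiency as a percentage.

Average length L = Σ p_i × l_i = 2.6923 bits
Entropy H = 2.1277 bits
Efficiency η = H/L × 100% = 79.03%


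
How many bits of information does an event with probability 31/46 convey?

Information content I(x) = -log₂(p(x))
I = -log₂(31/46) = -log₂(0.6739)
I = 0.5694 bits


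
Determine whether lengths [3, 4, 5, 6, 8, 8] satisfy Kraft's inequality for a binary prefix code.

Kraft inequality: Σ 2^(-l_i) ≤ 1 for prefix-free code
Calculating: 2^(-3) + 2^(-4) + 2^(-5) + 2^(-6) + 2^(-8) + 2^(-8)
= 0.125 + 0.0625 + 0.03125 + 0.015625 + 0.00390625 + 0.00390625
= 0.2422
Since 0.2422 ≤ 1, prefix-free code exists


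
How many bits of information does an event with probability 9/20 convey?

Information content I(x) = -log₂(p(x))
I = -log₂(9/20) = -log₂(0.4500)
I = 1.1520 bits


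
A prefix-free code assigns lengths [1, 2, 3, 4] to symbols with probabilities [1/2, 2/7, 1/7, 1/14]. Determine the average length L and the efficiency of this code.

Average length L = Σ p_i × l_i = 1.7857 bits
Entropy H = 1.6894 bits
Efficiency η = H/L × 100% = 94.61%


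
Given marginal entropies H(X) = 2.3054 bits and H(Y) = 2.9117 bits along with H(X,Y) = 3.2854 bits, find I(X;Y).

I(X;Y) = H(X) + H(Y) - H(X,Y)
I(X;Y) = 2.3054 + 2.9117 - 3.2854 = 1.9317 bits


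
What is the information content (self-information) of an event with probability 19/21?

Information content I(x) = -log₂(p(x))
I = -log₂(19/21) = -log₂(0.9048)
I = 0.1444 bits


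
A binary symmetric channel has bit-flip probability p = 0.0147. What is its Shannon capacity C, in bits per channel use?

For BSC with error probability p:
C = 1 - H(p) where H(p) is binary entropy
H(0.0147) = -0.0147 × log₂(0.0147) - 0.9853 × log₂(0.9853)
H(p) = 0.1105
C = 1 - 0.1105 = 0.8895 bits/use


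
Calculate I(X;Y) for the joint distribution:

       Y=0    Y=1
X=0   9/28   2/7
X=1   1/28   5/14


H(X) = 0.9666, H(Y) = 0.9403, H(X,Y) = 1.7449
I(X;Y) = H(X) + H(Y) - H(X,Y) = 0.1620 bits


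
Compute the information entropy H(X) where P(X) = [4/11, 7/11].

H(X) = -Σ p(x) log₂ p(x)
  -4/11 × log₂(4/11) = 0.5307
  -7/11 × log₂(7/11) = 0.4150
H(X) = 0.9457 bits


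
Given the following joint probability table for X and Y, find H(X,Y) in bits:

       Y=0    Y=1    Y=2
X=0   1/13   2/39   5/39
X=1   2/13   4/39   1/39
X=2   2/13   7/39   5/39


H(X,Y) = -Σ p(x,y) log₂ p(x,y)
  p(0,0)=1/13: -0.0769 × log₂(0.0769) = 0.2846
  p(0,1)=2/39: -0.0513 × log₂(0.0513) = 0.2198
  p(0,2)=5/39: -0.1282 × log₂(0.1282) = 0.3799
  p(1,0)=2/13: -0.1538 × log₂(0.1538) = 0.4155
  p(1,1)=4/39: -0.1026 × log₂(0.1026) = 0.3370
  p(1,2)=1/39: -0.0256 × log₂(0.0256) = 0.1355
  p(2,0)=2/13: -0.1538 × log₂(0.1538) = 0.4155
  p(2,1)=7/39: -0.1795 × log₂(0.1795) = 0.4448
  p(2,2)=5/39: -0.1282 × log₂(0.1282) = 0.3799
H(X,Y) = 3.0124 bits


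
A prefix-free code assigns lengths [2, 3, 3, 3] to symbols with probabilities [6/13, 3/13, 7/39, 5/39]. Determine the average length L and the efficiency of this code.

Average length L = Σ p_i × l_i = 2.5385 bits
Entropy H = 1.8277 bits
Efficiency η = H/L × 100% = 72.00%


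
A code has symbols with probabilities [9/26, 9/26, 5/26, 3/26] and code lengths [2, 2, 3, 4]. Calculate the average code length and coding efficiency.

Average length L = Σ p_i × l_i = 2.4231 bits
Entropy H = 1.8765 bits
Efficiency η = H/L × 100% = 77.44%


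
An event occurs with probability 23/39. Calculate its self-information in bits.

Information content I(x) = -log₂(p(x))
I = -log₂(23/39) = -log₂(0.5897)
I = 0.7618 bits


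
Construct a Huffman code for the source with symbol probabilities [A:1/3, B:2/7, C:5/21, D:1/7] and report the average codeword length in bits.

Huffman tree construction:
Combine smallest probabilities repeatedly
Resulting codes:
  A: 11 (length 2)
  B: 10 (length 2)
  C: 01 (length 2)
  D: 00 (length 2)
Average length = Σ p(s) × length(s) = 2.0000 bits


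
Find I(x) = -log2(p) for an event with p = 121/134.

Information content I(x) = -log₂(p(x))
I = -log₂(121/134) = -log₂(0.9030)
I = 0.1472 bits


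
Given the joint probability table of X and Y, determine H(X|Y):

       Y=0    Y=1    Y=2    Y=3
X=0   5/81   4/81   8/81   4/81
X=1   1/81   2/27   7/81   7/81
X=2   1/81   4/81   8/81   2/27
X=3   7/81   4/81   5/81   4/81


H(X|Y) = Σ_y p(y) H(X|Y=y)
  p(Y=0) = 14/81, H(X|Y=0) = 1.5744
  p(Y=1) = 2/9, H(X|Y=1) = 1.9749
  p(Y=2) = 28/81, H(X|Y=2) = 1.9766
  p(Y=3) = 7/27, H(X|Y=3) = 1.9561
H(X|Y) = 0.1728×1.5744 + 0.2222×1.9749 + 0.3457×1.9766 + 0.2593×1.9561 = 1.9014 bits


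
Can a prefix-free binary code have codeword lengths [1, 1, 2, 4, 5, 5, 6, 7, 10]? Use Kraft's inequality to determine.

Kraft inequality: Σ 2^(-l_i) ≤ 1 for prefix-free code
Calculating: 2^(-1) + 2^(-1) + 2^(-2) + 2^(-4) + 2^(-5) + 2^(-5) + 2^(-6) + 2^(-7) + 2^(-10)
= 0.5 + 0.5 + 0.25 + 0.0625 + 0.03125 + 0.03125 + 0.015625 + 0.0078125 + 0.0009765625
= 1.3994
Since 1.3994 > 1, prefix-free code does not exist


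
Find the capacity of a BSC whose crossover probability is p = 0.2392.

For BSC with error probability p:
C = 1 - H(p) where H(p) is binary entropy
H(0.2392) = -0.2392 × log₂(0.2392) - 0.7608 × log₂(0.7608)
H(p) = 0.7937
C = 1 - 0.7937 = 0.2063 bits/use


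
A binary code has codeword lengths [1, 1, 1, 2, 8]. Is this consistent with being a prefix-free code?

Kraft inequality: Σ 2^(-l_i) ≤ 1 for prefix-free code
Calculating: 2^(-1) + 2^(-1) + 2^(-1) + 2^(-2) + 2^(-8)
= 0.5 + 0.5 + 0.5 + 0.25 + 0.00390625
= 1.7539
Since 1.7539 > 1, prefix-free code does not exist


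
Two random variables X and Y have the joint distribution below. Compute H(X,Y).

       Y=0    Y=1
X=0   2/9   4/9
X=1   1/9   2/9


H(X,Y) = -Σ p(x,y) log₂ p(x,y)
  p(0,0)=2/9: -0.2222 × log₂(0.2222) = 0.4822
  p(0,1)=4/9: -0.4444 × log₂(0.4444) = 0.5200
  p(1,0)=1/9: -0.1111 × log₂(0.1111) = 0.3522
  p(1,1)=2/9: -0.2222 × log₂(0.2222) = 0.4822
H(X,Y) = 1.8366 bits


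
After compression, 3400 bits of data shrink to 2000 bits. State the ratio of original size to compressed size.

Compression ratio = Original / Compressed
= 3400 / 2000 = 1.70:1


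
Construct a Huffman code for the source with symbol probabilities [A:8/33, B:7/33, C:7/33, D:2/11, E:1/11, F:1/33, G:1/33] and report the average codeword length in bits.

Huffman tree construction:
Combine smallest probabilities repeatedly
Resulting codes:
  A: 10 (length 2)
  B: 00 (length 2)
  C: 01 (length 2)
  D: 111 (length 3)
  E: 1101 (length 4)
  F: 11000 (length 5)
  G: 11001 (length 5)
Average length = Σ p(s) × length(s) = 2.5455 bits


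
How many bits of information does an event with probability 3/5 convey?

Information content I(x) = -log₂(p(x))
I = -log₂(3/5) = -log₂(0.6000)
I = 0.7370 bits


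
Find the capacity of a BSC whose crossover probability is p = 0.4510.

For BSC with error probability p:
C = 1 - H(p) where H(p) is binary entropy
H(0.4510) = -0.4510 × log₂(0.4510) - 0.5490 × log₂(0.5490)
H(p) = 0.9931
C = 1 - 0.9931 = 0.0069 bits/use


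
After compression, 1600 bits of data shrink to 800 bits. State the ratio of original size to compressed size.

Compression ratio = Original / Compressed
= 1600 / 800 = 2.00:1


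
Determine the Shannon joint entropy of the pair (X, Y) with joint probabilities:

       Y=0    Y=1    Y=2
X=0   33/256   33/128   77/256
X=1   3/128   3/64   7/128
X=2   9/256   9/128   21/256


H(X,Y) = -Σ p(x,y) log₂ p(x,y)
  p(0,0)=33/256: -0.1289 × log₂(0.1289) = 0.3810
  p(0,1)=33/128: -0.2578 × log₂(0.2578) = 0.5042
  p(0,2)=77/256: -0.3008 × log₂(0.3008) = 0.5213
  p(1,0)=3/128: -0.0234 × log₂(0.0234) = 0.1269
  p(1,1)=3/64: -0.0469 × log₂(0.0469) = 0.2070
  p(1,2)=7/128: -0.0547 × log₂(0.0547) = 0.2293
  p(2,0)=9/256: -0.0352 × log₂(0.0352) = 0.1698
  p(2,1)=9/128: -0.0703 × log₂(0.0703) = 0.2693
  p(2,2)=21/256: -0.0820 × log₂(0.0820) = 0.2959
H(X,Y) = 2.7047 bits


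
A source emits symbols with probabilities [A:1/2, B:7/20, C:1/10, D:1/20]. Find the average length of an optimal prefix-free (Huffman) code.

Huffman tree construction:
Combine smallest probabilities repeatedly
Resulting codes:
  A: 0 (length 1)
  B: 11 (length 2)
  C: 101 (length 3)
  D: 100 (length 3)
Average length = Σ p(s) × length(s) = 1.6500 bits


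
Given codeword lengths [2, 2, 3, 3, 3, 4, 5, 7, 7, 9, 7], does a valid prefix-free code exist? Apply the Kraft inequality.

Kraft inequality: Σ 2^(-l_i) ≤ 1 for prefix-free code
Calculating: 2^(-2) + 2^(-2) + 2^(-3) + 2^(-3) + 2^(-3) + 2^(-4) + 2^(-5) + 2^(-7) + 2^(-7) + 2^(-9) + 2^(-7)
= 0.25 + 0.25 + 0.125 + 0.125 + 0.125 + 0.0625 + 0.03125 + 0.0078125 + 0.0078125 + 0.001953125 + 0.0078125
= 0.9941
Since 0.9941 ≤ 1, prefix-free code exists


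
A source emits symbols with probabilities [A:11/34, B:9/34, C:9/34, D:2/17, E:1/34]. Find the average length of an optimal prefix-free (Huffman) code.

Huffman tree construction:
Combine smallest probabilities repeatedly
Resulting codes:
  A: 11 (length 2)
  B: 01 (length 2)
  C: 10 (length 2)
  D: 001 (length 3)
  E: 000 (length 3)
Average length = Σ p(s) × length(s) = 2.1471 bits


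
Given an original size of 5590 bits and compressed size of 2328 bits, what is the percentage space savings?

Space savings = (1 - Compressed/Original) × 100%
= (1 - 2328/5590) × 100%
= 58.35%


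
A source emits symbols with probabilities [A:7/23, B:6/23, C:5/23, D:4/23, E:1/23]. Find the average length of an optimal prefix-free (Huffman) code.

Huffman tree construction:
Combine smallest probabilities repeatedly
Resulting codes:
  A: 11 (length 2)
  B: 10 (length 2)
  C: 00 (length 2)
  D: 011 (length 3)
  E: 010 (length 3)
Average length = Σ p(s) × length(s) = 2.2174 bits


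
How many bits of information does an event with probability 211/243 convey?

Information content I(x) = -log₂(p(x))
I = -log₂(211/243) = -log₂(0.8683)
I = 0.2037 bits


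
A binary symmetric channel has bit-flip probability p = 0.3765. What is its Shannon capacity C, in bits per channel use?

For BSC with error probability p:
C = 1 - H(p) where H(p) is binary entropy
H(0.3765) = -0.3765 × log₂(0.3765) - 0.6235 × log₂(0.6235)
H(p) = 0.9555
C = 1 - 0.9555 = 0.0445 bits/use


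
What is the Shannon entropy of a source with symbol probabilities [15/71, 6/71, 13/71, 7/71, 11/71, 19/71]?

H(X) = -Σ p(x) log₂ p(x)
  -15/71 × log₂(15/71) = 0.4738
  -6/71 × log₂(6/71) = 0.3012
  -13/71 × log₂(13/71) = 0.4485
  -7/71 × log₂(7/71) = 0.3295
  -11/71 × log₂(11/71) = 0.4168
  -19/71 × log₂(19/71) = 0.5089
H(X) = 2.4788 bits


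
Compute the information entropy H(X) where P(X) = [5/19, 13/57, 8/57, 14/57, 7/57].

H(X) = -Σ p(x) log₂ p(x)
  -5/19 × log₂(5/19) = 0.5068
  -13/57 × log₂(13/57) = 0.4863
  -8/57 × log₂(8/57) = 0.3976
  -14/57 × log₂(14/57) = 0.4975
  -7/57 × log₂(7/57) = 0.3716
H(X) = 2.2598 bits


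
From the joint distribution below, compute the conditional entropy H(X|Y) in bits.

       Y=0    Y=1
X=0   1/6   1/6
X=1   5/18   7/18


H(X|Y) = Σ_y p(y) H(X|Y=y)
  p(Y=0) = 4/9, H(X|Y=0) = 0.9544
  p(Y=1) = 5/9, H(X|Y=1) = 0.8813
H(X|Y) = 0.4444×0.9544 + 0.5556×0.8813 = 0.9138 bits


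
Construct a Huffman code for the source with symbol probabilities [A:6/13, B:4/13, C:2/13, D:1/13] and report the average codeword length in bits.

Huffman tree construction:
Combine smallest probabilities repeatedly
Resulting codes:
  A: 0 (length 1)
  B: 11 (length 2)
  C: 101 (length 3)
  D: 100 (length 3)
Average length = Σ p(s) × length(s) = 1.7692 bits


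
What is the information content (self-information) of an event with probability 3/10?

Information content I(x) = -log₂(p(x))
I = -log₂(3/10) = -log₂(0.3000)
I = 1.7370 bits


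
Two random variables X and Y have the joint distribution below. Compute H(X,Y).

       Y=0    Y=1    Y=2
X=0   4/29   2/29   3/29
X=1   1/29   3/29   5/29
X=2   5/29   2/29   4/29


H(X,Y) = -Σ p(x,y) log₂ p(x,y)
  p(0,0)=4/29: -0.1379 × log₂(0.1379) = 0.3942
  p(0,1)=2/29: -0.0690 × log₂(0.0690) = 0.2661
  p(0,2)=3/29: -0.1034 × log₂(0.1034) = 0.3386
  p(1,0)=1/29: -0.0345 × log₂(0.0345) = 0.1675
  p(1,1)=3/29: -0.1034 × log₂(0.1034) = 0.3386
  p(1,2)=5/29: -0.1724 × log₂(0.1724) = 0.4373
  p(2,0)=5/29: -0.1724 × log₂(0.1724) = 0.4373
  p(2,1)=2/29: -0.0690 × log₂(0.0690) = 0.2661
  p(2,2)=4/29: -0.1379 × log₂(0.1379) = 0.3942
H(X,Y) = 3.0397 bits


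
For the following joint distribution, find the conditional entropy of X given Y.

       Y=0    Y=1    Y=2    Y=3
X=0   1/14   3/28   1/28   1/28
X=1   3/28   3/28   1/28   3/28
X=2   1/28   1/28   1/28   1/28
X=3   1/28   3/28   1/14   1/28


H(X|Y) = Σ_y p(y) H(X|Y=y)
  p(Y=0) = 1/4, H(X|Y=0) = 1.8424
  p(Y=1) = 5/14, H(X|Y=1) = 1.8955
  p(Y=2) = 5/28, H(X|Y=2) = 1.9219
  p(Y=3) = 3/14, H(X|Y=3) = 1.7925
H(X|Y) = 0.2500×1.8424 + 0.3571×1.8955 + 0.1786×1.9219 + 0.2143×1.7925 = 1.8648 bits


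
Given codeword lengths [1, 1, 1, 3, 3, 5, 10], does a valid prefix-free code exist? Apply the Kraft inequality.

Kraft inequality: Σ 2^(-l_i) ≤ 1 for prefix-free code
Calculating: 2^(-1) + 2^(-1) + 2^(-1) + 2^(-3) + 2^(-3) + 2^(-5) + 2^(-10)
= 0.5 + 0.5 + 0.5 + 0.125 + 0.125 + 0.03125 + 0.0009765625
= 1.7822
Since 1.7822 > 1, prefix-free code does not exist


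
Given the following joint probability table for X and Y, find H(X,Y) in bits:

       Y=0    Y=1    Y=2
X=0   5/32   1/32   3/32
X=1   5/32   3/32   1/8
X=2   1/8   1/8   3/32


H(X,Y) = -Σ p(x,y) log₂ p(x,y)
  p(0,0)=5/32: -0.1562 × log₂(0.1562) = 0.4184
  p(0,1)=1/32: -0.0312 × log₂(0.0312) = 0.1562
  p(0,2)=3/32: -0.0938 × log₂(0.0938) = 0.3202
  p(1,0)=5/32: -0.1562 × log₂(0.1562) = 0.4184
  p(1,1)=3/32: -0.0938 × log₂(0.0938) = 0.3202
  p(1,2)=1/8: -0.1250 × log₂(0.1250) = 0.3750
  p(2,0)=1/8: -0.1250 × log₂(0.1250) = 0.3750
  p(2,1)=1/8: -0.1250 × log₂(0.1250) = 0.3750
  p(2,2)=3/32: -0.0938 × log₂(0.0938) = 0.3202
H(X,Y) = 3.0786 bits
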